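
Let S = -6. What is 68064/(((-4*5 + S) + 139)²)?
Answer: 68064/12769 ≈ 5.3304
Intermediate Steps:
68064/(((-4*5 + S) + 139)²) = 68064/(((-4*5 - 6) + 139)²) = 68064/(((-20 - 6) + 139)²) = 68064/((-26 + 139)²) = 68064/(113²) = 68064/12769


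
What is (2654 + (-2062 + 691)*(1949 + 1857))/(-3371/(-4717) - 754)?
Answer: 24600909724/3553247 ≈ 6923.5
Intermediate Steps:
(2654 + (-2062 + 691)*(1949 + 1857))/(-3371/(-4717) - 754) = (2654 - 1371*3806)/(-3371*(-1/4717) - 754) = (2654 - 5218026)/(3371/4717 - 754) = -5215372/(-3553247/4717) = -5215372*(-4717/3553247) = 24600909724/3553247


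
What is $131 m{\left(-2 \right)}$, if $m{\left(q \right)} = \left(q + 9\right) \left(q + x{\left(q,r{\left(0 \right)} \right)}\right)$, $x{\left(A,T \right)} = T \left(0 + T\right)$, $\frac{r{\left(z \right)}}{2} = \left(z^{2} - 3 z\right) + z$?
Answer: $-1834$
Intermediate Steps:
$r{\left(z \right)} = - 4 z + 2 z^{2}$ ($r{\left(z \right)} = 2 \left(\left(z^{2} - 3 z\right) + z\right) = 2 \left(z^{2} - 2 z\right) = - 4 z + 2 z^{2}$)
$x{\left(A,T \right)} = T^{2}$ ($x{\left(A,T \right)} = T T = T^{2}$)
$m{\left(q \right)} = q \left(9 + q\right)$ ($m{\left(q \right)} = \left(q + 9\right) \left(q + \left(2 \cdot 0 \left(-2 + 0\right)\right)^{2}\right) = \left(9 + q\right) \left(q + \left(2 \cdot 0 \left(-2\right)\right)^{2}\right) = \left(9 + q\right) \left(q + 0^{2}\right) = \left(9 + q\right) \left(q + 0\right) = \left(9 + q\right) q = q \left(9 + q\right)$)
$131 m{\left(-2 \right)} = 131 \left(- 2 \left(9 - 2\right)\right) = 131 \left(\left(-2\right) 7\right) = 131 \left(-14\right) = -1834$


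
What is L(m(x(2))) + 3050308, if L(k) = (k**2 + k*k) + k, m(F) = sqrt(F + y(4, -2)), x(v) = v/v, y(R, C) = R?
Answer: 3050318 + sqrt(5) ≈ 3.0503e+6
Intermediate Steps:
x(v) = 1
m(F) = sqrt(4 + F) (m(F) = sqrt(F + 4) = sqrt(4 + F))
L(k) = k + 2*k**2 (L(k) = (k**2 + k**2) + k = 2*k**2 + k = k + 2*k**2)
L(m(x(2))) + 3050308 = sqrt(4 + 1)*(1 + 2*sqrt(4 + 1)) + 3050308 = sqrt(5)*(1 + 2*sqrt(5)) + 3050308 = 3050308 + sqrt(5)*(1 + 2*sqrt(5))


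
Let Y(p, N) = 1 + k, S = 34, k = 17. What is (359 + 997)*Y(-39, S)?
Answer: 24408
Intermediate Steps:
Y(p, N) = 18 (Y(p, N) = 1 + 17 = 18)
(359 + 997)*Y(-39, S) = (359 + 997)*18 = 1356*18 = 24408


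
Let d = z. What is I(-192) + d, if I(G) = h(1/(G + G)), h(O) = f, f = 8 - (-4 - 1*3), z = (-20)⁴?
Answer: 160015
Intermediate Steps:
z = 160000
d = 160000
f = 15 (f = 8 - (-4 - 3) = 8 - 1*(-7) = 8 + 7 = 15)
h(O) = 15
I(G) = 15
I(-192) + d = 15 + 160000 = 160015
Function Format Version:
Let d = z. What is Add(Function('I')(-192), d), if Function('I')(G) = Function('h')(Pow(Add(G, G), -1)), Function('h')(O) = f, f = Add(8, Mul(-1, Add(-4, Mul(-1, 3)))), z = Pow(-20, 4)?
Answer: 160015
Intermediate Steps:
z = 160000
d = 160000
f = 15 (f = Add(8, Mul(-1, Add(-4, -3))) = Add(8, Mul(-1, -7)) = Add(8, 7) = 15)
Function('h')(O) = 15
Function('I')(G) = 15
Add(Function('I')(-192), d) = Add(15, 160000) = 160015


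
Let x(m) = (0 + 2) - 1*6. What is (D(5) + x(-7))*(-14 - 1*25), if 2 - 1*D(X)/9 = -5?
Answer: -2301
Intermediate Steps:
x(m) = -4 (x(m) = 2 - 6 = -4)
D(X) = 63 (D(X) = 18 - 9*(-5) = 18 + 45 = 63)
(D(5) + x(-7))*(-14 - 1*25) = (63 - 4)*(-14 - 1*25) = 59*(-14 - 25) = 59*(-39) = -2301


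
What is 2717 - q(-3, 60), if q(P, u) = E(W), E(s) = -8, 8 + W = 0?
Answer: 2725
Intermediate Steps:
W = -8 (W = -8 + 0 = -8)
q(P, u) = -8
2717 - q(-3, 60) = 2717 - 1*(-8) = 2717 + 8 = 2725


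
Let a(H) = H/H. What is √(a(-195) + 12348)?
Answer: √12349 ≈ 111.13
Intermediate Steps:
a(H) = 1
√(a(-195) + 12348) = √(1 + 12348) = √12349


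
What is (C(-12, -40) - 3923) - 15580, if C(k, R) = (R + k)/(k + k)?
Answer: -117005/6 ≈ -19501.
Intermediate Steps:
C(k, R) = (R + k)/(2*k) (C(k, R) = (R + k)/((2*k)) = (R + k)*(1/(2*k)) = (R + k)/(2*k))
(C(-12, -40) - 3923) - 15580 = ((½)*(-40 - 12)/(-12) - 3923) - 15580 = ((½)*(-1/12)*(-52) - 3923) - 15580 = (13/6 - 3923) - 15580 = -23525/6 - 15580 = -117005/6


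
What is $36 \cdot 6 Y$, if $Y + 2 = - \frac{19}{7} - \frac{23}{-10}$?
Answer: $- \frac{18252}{35} \approx -521.49$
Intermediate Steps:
$Y = - \frac{169}{70}$ ($Y = -2 - \left(- \frac{23}{10} + \frac{19}{7}\right) = -2 - \frac{29}{70} = - \frac{169}{70} \approx -2.4143$)
$36 \cdot 6 Y = 36 \cdot 6 \left(- \frac{169}{70}\right) = 216 \left(- \frac{169}{70}\right) = - \frac{18252}{35}$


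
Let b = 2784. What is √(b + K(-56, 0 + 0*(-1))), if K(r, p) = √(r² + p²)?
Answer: 2*√710 ≈ 53.292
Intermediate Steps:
K(r, p) = √(p² + r²)
√(b + K(-56, 0 + 0*(-1))) = √(2784 + √((0 + 0*(-1))² + (-56)²)) = √(2784 + √((0 + 0)² + 3136)) = √(2784 + √(0² + 3136)) = √(2784 + √(0 + 3136)) = √(2784 + √3136) = √(2784 + 56) = √2840 = 2*√710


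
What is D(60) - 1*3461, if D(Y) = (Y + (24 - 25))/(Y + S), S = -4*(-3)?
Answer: -249133/72 ≈ -3460.2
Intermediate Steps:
S = 12
D(Y) = (-1 + Y)/(12 + Y) (D(Y) = (Y + (24 - 25))/(Y + 12) = (Y - 1)/(12 + Y) = (-1 + Y)/(12 + Y))
D(60) - 1*3461 = (-1 + 60)/(12 + 60) - 1*3461 = 59/72 - 3461 = -249133/72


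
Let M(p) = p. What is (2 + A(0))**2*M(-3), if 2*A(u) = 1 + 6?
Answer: -363/4 ≈ -90.750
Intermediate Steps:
A(u) = 7/2 (A(u) = (1 + 6)/2 = (1/2)*7 = 7/2)
(2 + A(0))**2*M(-3) = (2 + 7/2)**2*(-3) = (11/2)**2*(-3) = (121/4)*(-3) = -363/4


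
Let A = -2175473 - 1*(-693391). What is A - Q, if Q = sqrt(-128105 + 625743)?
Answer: -1482082 - sqrt(497638) ≈ -1.4828e+6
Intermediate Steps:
Q = sqrt(497638) ≈ 705.43
A = -1482082 (A = -2175473 + 693391 = -1482082)
A - Q = -1482082 - sqrt(497638)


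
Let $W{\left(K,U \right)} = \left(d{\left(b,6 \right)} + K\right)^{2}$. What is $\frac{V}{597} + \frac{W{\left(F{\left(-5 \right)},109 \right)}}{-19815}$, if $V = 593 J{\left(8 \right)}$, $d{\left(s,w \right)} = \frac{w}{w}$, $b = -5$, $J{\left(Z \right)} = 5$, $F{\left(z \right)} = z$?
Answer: $\frac{19580641}{3943185} \approx 4.9657$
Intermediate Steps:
$d{\left(s,w \right)} = 1$
$W{\left(K,U \right)} = \left(1 + K\right)^{2}$
$V = 2965$ ($V = 593 \cdot 5 = 2965$)
$\frac{V}{597} + \frac{W{\left(F{\left(-5 \right)},109 \right)}}{-19815} = \frac{2965}{597} + \frac{\left(1 - 5\right)^{2}}{-19815} = 2965 \cdot \frac{1}{597} + \left(-4\right)^{2} \left(- \frac{1}{19815}\right) = \frac{2965}{597} + 16 \left(- \frac{1}{19815}\right) = \frac{2965}{597} - \frac{16}{19815} = \frac{19580641}{3943185}$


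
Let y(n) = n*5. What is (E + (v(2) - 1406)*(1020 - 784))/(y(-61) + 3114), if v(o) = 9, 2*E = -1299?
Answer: -660683/5618 ≈ -117.60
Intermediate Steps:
E = -1299/2 (E = (½)*(-1299) = -1299/2 ≈ -649.50)
y(n) = 5*n
(E + (v(2) - 1406)*(1020 - 784))/(y(-61) + 3114) = (-1299/2 + (9 - 1406)*(1020 - 784))/(5*(-61) + 3114) = (-1299/2 - 1397*236)/(-305 + 3114) = (-1299/2 - 329692)/2809 = -660683/2*1/2809 = -660683/5618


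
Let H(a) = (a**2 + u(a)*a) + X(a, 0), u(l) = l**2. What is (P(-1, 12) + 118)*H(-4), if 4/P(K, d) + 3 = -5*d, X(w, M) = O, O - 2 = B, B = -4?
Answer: -371500/63 ≈ -5896.8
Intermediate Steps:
O = -2 (O = 2 - 4 = -2)
X(w, M) = -2
P(K, d) = 4/(-3 - 5*d)
H(a) = -2 + a**2 + a**3 (H(a) = (a**2 + a**2*a) - 2 = (a**2 + a**3) - 2 = -2 + a**2 + a**3)
(P(-1, 12) + 118)*H(-4) = (-4/(3 + 5*12) + 118)*(-2 + (-4)**2 + (-4)**3) = (-4/(3 + 60) + 118)*(-2 + 16 - 64) = (-4/63 + 118)*(-50) = (7430/63)*(-50) = -371500/63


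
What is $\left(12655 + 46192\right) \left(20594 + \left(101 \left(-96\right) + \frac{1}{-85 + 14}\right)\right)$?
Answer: $\frac{45533278179}{71} \approx 6.4131 \cdot 10^{8}$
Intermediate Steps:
$\left(12655 + 46192\right) \left(20594 + \left(101 \left(-96\right) + \frac{1}{-85 + 14}\right)\right) = 58847 \left(20594 - \left(9696 - \frac{1}{-71}\right)\right) = 58847 \left(20594 - \frac{688417}{71}\right) = 58847 \cdot \frac{773757}{71} = \frac{45533278179}{71}$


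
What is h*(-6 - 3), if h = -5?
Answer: 45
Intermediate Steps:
h*(-6 - 3) = -5*(-6 - 3) = -5*(-9) = 45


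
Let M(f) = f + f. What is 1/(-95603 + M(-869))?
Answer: -1/97341 ≈ -1.0273e-5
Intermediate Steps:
M(f) = 2*f
1/(-95603 + M(-869)) = 1/(-95603 + 2*(-869)) = 1/(-95603 - 1738) = 1/(-97341) = -1/97341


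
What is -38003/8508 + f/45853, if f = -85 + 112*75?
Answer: -1671807539/390117324 ≈ -4.2854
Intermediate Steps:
f = 8315 (f = -85 + 8400 = 8315)
-38003/8508 + f/45853 = -38003/8508 + 8315/45853 = -1671807539/390117324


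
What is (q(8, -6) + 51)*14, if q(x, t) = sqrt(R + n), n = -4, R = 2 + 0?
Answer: 714 + 14*I*sqrt(2) ≈ 714.0 + 19.799*I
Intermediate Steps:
R = 2
q(x, t) = I*sqrt(2) (q(x, t) = sqrt(2 - 4) = sqrt(-2) = I*sqrt(2))
(q(8, -6) + 51)*14 = (I*sqrt(2) + 51)*14 = (51 + I*sqrt(2))*14 = 714 + 14*I*sqrt(2)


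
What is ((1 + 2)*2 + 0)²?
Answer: 36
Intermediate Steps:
((1 + 2)*2 + 0)² = (3*2 + 0)² = (6 + 0)² = 6² = 36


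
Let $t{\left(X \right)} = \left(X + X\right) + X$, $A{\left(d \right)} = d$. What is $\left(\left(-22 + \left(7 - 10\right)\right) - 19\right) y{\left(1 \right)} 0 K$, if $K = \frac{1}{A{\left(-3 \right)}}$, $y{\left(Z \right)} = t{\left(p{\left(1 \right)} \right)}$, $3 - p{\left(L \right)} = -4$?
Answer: $0$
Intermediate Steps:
$p{\left(L \right)} = 7$ ($p{\left(L \right)} = 3 - -4 = 3 + 4 = 7$)
$t{\left(X \right)} = 3 X$ ($t{\left(X \right)} = 2 X + X = 3 X$)
$y{\left(Z \right)} = 21$ ($y{\left(Z \right)} = 3 \cdot 7 = 21$)
$K = - \frac{1}{3}$ ($K = \frac{1}{-3} = - \frac{1}{3} \approx -0.33333$)
$\left(\left(-22 + \left(7 - 10\right)\right) - 19\right) y{\left(1 \right)} 0 K = \left(\left(-22 + \left(7 - 10\right)\right) - 19\right) 21 \cdot 0 \left(- \frac{1}{3}\right) = \left(\left(-22 - 3\right) - 19\right) 0 \left(- \frac{1}{3}\right) = \left(-25 - 19\right) 0 = \left(-44\right) 0 = 0$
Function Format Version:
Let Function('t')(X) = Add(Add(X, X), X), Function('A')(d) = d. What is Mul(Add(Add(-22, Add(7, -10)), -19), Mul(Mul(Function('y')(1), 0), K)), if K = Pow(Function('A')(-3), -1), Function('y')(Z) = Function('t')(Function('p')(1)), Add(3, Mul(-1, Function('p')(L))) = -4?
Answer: 0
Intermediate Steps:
Function('p')(L) = 7 (Function('p')(L) = Add(3, Mul(-1, -4)) = Add(3, 4) = 7)
Function('t')(X) = Mul(3, X) (Function('t')(X) = Add(Mul(2, X), X) = Mul(3, X))
Function('y')(Z) = 21 (Function('y')(Z) = Mul(3, 7) = 21)
K = Rational(-1, 3) (K = Pow(-3, -1) = Rational(-1, 3) ≈ -0.33333)
Mul(Add(Add(-22, Add(7, -10)), -19), Mul(Mul(Function('y')(1), 0), K)) = Mul(Add(Add(-22, Add(7, -10)), -19), Mul(Mul(21, 0), Rational(-1, 3))) = Mul(Add(Add(-22, -3), -19), Mul(0, Rational(-1, 3))) = Mul(Add(-25, -19), 0) = Mul(-44, 0) = 0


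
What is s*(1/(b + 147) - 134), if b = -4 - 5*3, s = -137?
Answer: 2349687/128 ≈ 18357.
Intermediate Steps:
b = -19 (b = -4 - 15 = -19)
s*(1/(b + 147) - 134) = -137*(1/(-19 + 147) - 134) = -137*(1/128 - 134) = -137*(-17151/128) = 2349687/128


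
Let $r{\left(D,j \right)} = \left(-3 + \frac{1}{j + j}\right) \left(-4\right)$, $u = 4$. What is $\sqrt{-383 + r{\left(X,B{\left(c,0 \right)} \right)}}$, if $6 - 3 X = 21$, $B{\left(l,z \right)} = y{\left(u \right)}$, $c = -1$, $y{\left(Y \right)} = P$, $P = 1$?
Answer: $i \sqrt{373} \approx 19.313 i$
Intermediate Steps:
$y{\left(Y \right)} = 1$
$B{\left(l,z \right)} = 1$
$X = -5$ ($X = 2 - 7 = -5$)
$r{\left(D,j \right)} = 12 - \frac{2}{j}$ ($r{\left(D,j \right)} = \left(-3 + \frac{1}{2 j}\right) \left(-4\right) = 12 - \frac{2}{j}$)
$\sqrt{-383 + r{\left(X,B{\left(c,0 \right)} \right)}} = \sqrt{-383 + \left(12 - \frac{2}{1}\right)} = \sqrt{-383 + \left(12 - 2\right)} = \sqrt{-383 + 10} = \sqrt{-373} = i \sqrt{373}$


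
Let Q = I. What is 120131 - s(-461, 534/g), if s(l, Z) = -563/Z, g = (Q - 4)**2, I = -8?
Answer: 10705171/89 ≈ 1.2028e+5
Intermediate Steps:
Q = -8
g = 144 (g = (-8 - 4)**2 = (-12)**2 = 144)
120131 - s(-461, 534/g) = 120131 - (-563)/(534/144) = 120131 - (-563)/(534*(1/144)) = 120131 - (-563)/89/24 = 120131 - (-563)*24/89 = 120131 - 1*(-13512/89) = 120131 + 13512/89 = 10705171/89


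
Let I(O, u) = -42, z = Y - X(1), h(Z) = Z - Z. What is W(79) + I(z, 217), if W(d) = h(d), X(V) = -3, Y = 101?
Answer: -42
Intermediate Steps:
h(Z) = 0
W(d) = 0
z = 104 (z = 101 - 1*(-3) = 101 + 3 = 104)
W(79) + I(z, 217) = 0 - 42 = -42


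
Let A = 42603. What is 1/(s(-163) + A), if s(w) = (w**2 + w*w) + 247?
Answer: 1/95988 ≈ 1.0418e-5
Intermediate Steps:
s(w) = 247 + 2*w**2 (s(w) = (w**2 + w**2) + 247 = 2*w**2 + 247 = 247 + 2*w**2)
1/(s(-163) + A) = 1/((247 + 2*(-163)**2) + 42603) = 1/((247 + 2*26569) + 42603) = 1/((247 + 53138) + 42603) = 1/(53385 + 42603) = 1/95988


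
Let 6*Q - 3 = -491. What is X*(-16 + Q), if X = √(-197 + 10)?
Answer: -292*I*√187/3 ≈ -1331.0*I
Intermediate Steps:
X = I*√187 (X = √(-187) = I*√187 ≈ 13.675*I)
Q = -244/3 (Q = ½ + (⅙)*(-491) = ½ - 491/6 = -244/3 ≈ -81.333)
X*(-16 + Q) = (I*√187)*(-16 - 244/3) = (I*√187)*(-292/3) = -292*I*√187/3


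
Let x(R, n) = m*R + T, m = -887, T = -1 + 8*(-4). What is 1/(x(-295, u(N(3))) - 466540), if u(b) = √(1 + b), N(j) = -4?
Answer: -1/204908 ≈ -4.8802e-6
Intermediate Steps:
T = -33 (T = -1 - 32 = -33)
x(R, n) = -33 - 887*R (x(R, n) = -887*R - 33 = -33 - 887*R)
1/(x(-295, u(N(3))) - 466540) = 1/((-33 - 887*(-295)) - 466540) = 1/((-33 + 261665) - 466540) = 1/(261632 - 466540) = 1/(-204908) = -1/204908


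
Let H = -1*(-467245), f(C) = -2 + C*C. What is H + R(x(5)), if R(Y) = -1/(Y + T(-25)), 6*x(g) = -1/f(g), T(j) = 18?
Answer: 1160169197/2483 ≈ 4.6725e+5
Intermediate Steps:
f(C) = -2 + C**2
H = 467245
x(g) = -1/(6*(-2 + g**2)) (x(g) = (-1/(-2 + g**2))/6 = -1/(6*(-2 + g**2)))
R(Y) = -1/(18 + Y) (R(Y) = -1/(Y + 18) = -1/(18 + Y))
H + R(x(5)) = 467245 - 1/(18 - 1/(-12 + 6*5**2)) = 467245 - 1/(18 - 1/(-12 + 6*25)) = 467245 - 1/(18 - 1/(-12 + 150)) = 467245 - 1/(18 - 1/138) = 467245 - 1/2483/138 = 467245 - 1*138/2483 = 467245 - 138/2483 = 1160169197/2483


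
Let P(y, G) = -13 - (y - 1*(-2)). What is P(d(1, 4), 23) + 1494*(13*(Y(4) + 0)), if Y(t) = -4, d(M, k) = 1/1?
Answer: -77704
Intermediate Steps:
d(M, k) = 1
P(y, G) = -15 - y (P(y, G) = -13 - (y + 2) = -13 - (2 + y) = -13 + (-2 - y) = -15 - y)
P(d(1, 4), 23) + 1494*(13*(Y(4) + 0)) = (-15 - 1*1) + 1494*(13*(-4 + 0)) = (-15 - 1) + 1494*(13*(-4)) = -16 + 1494*(-52) = -16 - 77688 = -77704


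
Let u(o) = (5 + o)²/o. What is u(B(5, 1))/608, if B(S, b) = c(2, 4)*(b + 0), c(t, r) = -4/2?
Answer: -9/1216 ≈ -0.0074013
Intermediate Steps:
c(t, r) = -2 (c(t, r) = -4*½ = -2)
B(S, b) = -2*b (B(S, b) = -2*(b + 0) = -2*b)
u(o) = (5 + o)²/o
u(B(5, 1))/608 = ((5 - 2*1)²/((-2*1)))/608 = ((5 - 2)²/(-2))*(1/608) = -½*3²*(1/608) = -½*9*(1/608) = -9/2*1/608 = -9/1216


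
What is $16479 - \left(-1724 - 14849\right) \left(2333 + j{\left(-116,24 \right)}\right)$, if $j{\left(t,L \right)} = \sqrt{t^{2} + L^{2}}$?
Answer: $38681288 + 66292 \sqrt{877} \approx 4.0644 \cdot 10^{7}$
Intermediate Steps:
$j{\left(t,L \right)} = \sqrt{L^{2} + t^{2}}$
$16479 - \left(-1724 - 14849\right) \left(2333 + j{\left(-116,24 \right)}\right) = 16479 - \left(-1724 - 14849\right) \left(2333 + \sqrt{24^{2} + \left(-116\right)^{2}}\right) = 16479 - - 16573 \left(2333 + \sqrt{576 + 13456}\right) = 16479 - - 16573 \left(2333 + \sqrt{14032}\right) = 16479 - - 16573 \left(2333 + 4 \sqrt{877}\right) = 16479 - \left(-38664809 - 66292 \sqrt{877}\right) = 16479 + \left(38664809 + 66292 \sqrt{877}\right) = 38681288 + 66292 \sqrt{877}$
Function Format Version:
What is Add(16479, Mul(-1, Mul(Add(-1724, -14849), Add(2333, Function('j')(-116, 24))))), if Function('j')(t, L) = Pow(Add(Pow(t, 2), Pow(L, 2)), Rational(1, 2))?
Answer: Add(38681288, Mul(66292, Pow(877, Rational(1, 2)))) ≈ 4.0644e+7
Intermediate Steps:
Function('j')(t, L) = Pow(Add(Pow(L, 2), Pow(t, 2)), Rational(1, 2))
Add(16479, Mul(-1, Mul(Add(-1724, -14849), Add(2333, Function('j')(-116, 24))))) = Add(16479, Mul(-1, Mul(Add(-1724, -14849), Add(2333, Pow(Add(Pow(24, 2), Pow(-116, 2)), Rational(1, 2)))))) = Add(16479, Mul(-1, Mul(-16573, Add(2333, Pow(Add(576, 13456), Rational(1, 2)))))) = Add(16479, Mul(-1, Mul(-16573, Add(2333, Pow(14032, Rational(1, 2)))))) = Add(16479, Mul(-1, Mul(-16573, Add(2333, Mul(4, Pow(877, Rational(1, 2))))))) = Add(16479, Mul(-1, Add(-38664809, Mul(-66292, Pow(877, Rational(1, 2)))))) = Add(16479, Add(38664809, Mul(66292, Pow(877, Rational(1, 2))))) = Add(38681288, Mul(66292, Pow(877, Rational(1, 2))))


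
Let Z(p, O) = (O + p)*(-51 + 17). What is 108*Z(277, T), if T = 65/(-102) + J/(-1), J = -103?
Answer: -1393020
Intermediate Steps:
T = 10441/102 (T = 65/(-102) - 103/(-1) = 65*(-1/102) - 103*(-1) = -65/102 + 103 = 10441/102 ≈ 102.36)
Z(p, O) = -34*O - 34*p (Z(p, O) = (O + p)*(-34) = -34*O - 34*p)
108*Z(277, T) = 108*(-34*10441/102 - 34*277) = 108*(-10441/3 - 9418) = 108*(-38695/3) = -1393020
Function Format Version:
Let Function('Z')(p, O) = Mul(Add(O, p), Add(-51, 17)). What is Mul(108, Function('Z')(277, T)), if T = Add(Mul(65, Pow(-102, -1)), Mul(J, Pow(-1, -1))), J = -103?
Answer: -1393020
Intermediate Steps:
T = Rational(10441, 102) (T = Add(Mul(65, Pow(-102, -1)), Mul(-103, Pow(-1, -1))) = Add(Mul(65, Rational(-1, 102)), Mul(-103, -1)) = Add(Rational(-65, 102), 103) = Rational(10441, 102) ≈ 102.36)
Function('Z')(p, O) = Add(Mul(-34, O), Mul(-34, p)) (Function('Z')(p, O) = Mul(Add(O, p), -34) = Add(Mul(-34, O), Mul(-34, p)))
Mul(108, Function('Z')(277, T)) = Mul(108, Add(Mul(-34, Rational(10441, 102)), Mul(-34, 277))) = Mul(108, Add(Rational(-10441, 3), -9418)) = Mul(108, Rational(-38695, 3)) = -1393020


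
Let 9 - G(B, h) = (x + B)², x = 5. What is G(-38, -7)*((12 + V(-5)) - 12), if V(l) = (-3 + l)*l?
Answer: -43200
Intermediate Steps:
G(B, h) = 9 - (5 + B)²
V(l) = l*(-3 + l)
G(-38, -7)*((12 + V(-5)) - 12) = (9 - (5 - 38)²)*((12 - 5*(-3 - 5)) - 12) = (9 - 1*(-33)²)*((12 - 5*(-8)) - 12) = (9 - 1*1089)*((12 + 40) - 12) = (9 - 1089)*(52 - 12) = -1080*40 = -43200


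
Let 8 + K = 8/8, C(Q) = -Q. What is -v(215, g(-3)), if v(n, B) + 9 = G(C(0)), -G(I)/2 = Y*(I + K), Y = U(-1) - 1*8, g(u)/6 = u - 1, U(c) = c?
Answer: 135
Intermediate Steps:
K = -7 (K = -8 + 8/8 = -8 + 8*(⅛) = -8 + 1 = -7)
g(u) = -6 + 6*u (g(u) = 6*(u - 1) = 6*(-1 + u) = -6 + 6*u)
Y = -9 (Y = -1 - 1*8 = -1 - 8 = -9)
G(I) = -126 + 18*I (G(I) = -(-18)*(I - 7) = -(-18)*(-7 + I) = -2*(63 - 9*I) = -126 + 18*I)
v(n, B) = -135 (v(n, B) = -9 + (-126 + 18*(-1*0)) = -9 + (-126 + 18*0) = -9 + (-126 + 0) = -9 - 126 = -135)
-v(215, g(-3)) = -1*(-135) = 135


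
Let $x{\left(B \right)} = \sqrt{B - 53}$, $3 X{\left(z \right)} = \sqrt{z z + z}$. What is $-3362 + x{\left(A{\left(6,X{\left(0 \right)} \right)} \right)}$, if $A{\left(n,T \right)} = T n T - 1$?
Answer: $-3362 + 3 i \sqrt{6} \approx -3362.0 + 7.3485 i$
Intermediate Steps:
$X{\left(z \right)} = \frac{\sqrt{z + z^{2}}}{3}$ ($X{\left(z \right)} = \frac{\sqrt{z z + z}}{3} = \frac{\sqrt{z^{2} + z}}{3} = \frac{\sqrt{z + z^{2}}}{3}$)
$A{\left(n,T \right)} = -1 + n T^{2}$ ($A{\left(n,T \right)} = n T^{2} - 1 = -1 + n T^{2}$)
$x{\left(B \right)} = \sqrt{-53 + B}$
$-3362 + x{\left(A{\left(6,X{\left(0 \right)} \right)} \right)} = -3362 + \sqrt{-53 - \left(1 - 6 \left(\frac{\sqrt{0 \left(1 + 0\right)}}{3}\right)^{2}\right)} = -3362 + \sqrt{-53 - \left(1 - 6 \left(\frac{\sqrt{0 \cdot 1}}{3}\right)^{2}\right)} = -3362 + \sqrt{-53 - \left(1 - 6 \left(\frac{\sqrt{0}}{3}\right)^{2}\right)} = -3362 + \sqrt{-53 - \left(1 - 6 \left(\frac{1}{3} \cdot 0\right)^{2}\right)} = -3362 + \sqrt{-53 - \left(1 - 6 \cdot 0^{2}\right)} = -3362 + \sqrt{-53 + \left(-1 + 6 \cdot 0\right)} = -3362 + \sqrt{-53 + \left(-1 + 0\right)} = -3362 + \sqrt{-53 - 1} = -3362 + \sqrt{-54} = -3362 + 3 i \sqrt{6}$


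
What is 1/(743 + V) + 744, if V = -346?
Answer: 295369/397 ≈ 744.00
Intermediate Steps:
1/(743 + V) + 744 = 1/(743 - 346) + 744 = 1/397 + 744 = 295369/397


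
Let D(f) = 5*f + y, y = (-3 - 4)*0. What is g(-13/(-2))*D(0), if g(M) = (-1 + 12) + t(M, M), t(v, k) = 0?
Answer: 0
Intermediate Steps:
y = 0 (y = -7*0 = 0)
D(f) = 5*f (D(f) = 5*f + 0 = 5*f)
g(M) = 11 (g(M) = (-1 + 12) + 0 = 11 + 0 = 11)
g(-13/(-2))*D(0) = 11*(5*0) = 11*0 = 0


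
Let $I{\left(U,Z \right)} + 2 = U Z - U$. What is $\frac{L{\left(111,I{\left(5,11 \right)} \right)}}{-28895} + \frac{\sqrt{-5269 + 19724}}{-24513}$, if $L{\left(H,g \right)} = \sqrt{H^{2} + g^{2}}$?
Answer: $- \frac{7 \sqrt{295}}{24513} - \frac{3 \sqrt{65}}{5779} \approx -0.00909$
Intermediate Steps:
$I{\left(U,Z \right)} = -2 - U + U Z$ ($I{\left(U,Z \right)} = -2 + \left(U Z - U\right) = -2 + \left(- U + U Z\right) = -2 - U + U Z$)
$\frac{L{\left(111,I{\left(5,11 \right)} \right)}}{-28895} + \frac{\sqrt{-5269 + 19724}}{-24513} = \frac{\sqrt{111^{2} + \left(-2 - 5 + 5 \cdot 11\right)^{2}}}{-28895} + \frac{\sqrt{-5269 + 19724}}{-24513} = \sqrt{12321 + \left(-2 - 5 + 55\right)^{2}} \left(- \frac{1}{28895}\right) + \sqrt{14455} \left(- \frac{1}{24513}\right) = \sqrt{12321 + 48^{2}} \left(- \frac{1}{28895}\right) + 7 \sqrt{295} \left(- \frac{1}{24513}\right) = \sqrt{12321 + 2304} \left(- \frac{1}{28895}\right) - \frac{7 \sqrt{295}}{24513} = \sqrt{14625} \left(- \frac{1}{28895}\right) - \frac{7 \sqrt{295}}{24513} = 15 \sqrt{65} \left(- \frac{1}{28895}\right) - \frac{7 \sqrt{295}}{24513} = - \frac{3 \sqrt{65}}{5779} - \frac{7 \sqrt{295}}{24513} = - \frac{7 \sqrt{295}}{24513} - \frac{3 \sqrt{65}}{5779}$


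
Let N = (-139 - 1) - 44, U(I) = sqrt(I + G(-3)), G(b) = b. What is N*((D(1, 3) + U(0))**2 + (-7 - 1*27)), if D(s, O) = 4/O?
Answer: 58328/9 - 1472*I*sqrt(3)/3 ≈ 6480.9 - 849.86*I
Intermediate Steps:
U(I) = sqrt(-3 + I) (U(I) = sqrt(I - 3) = sqrt(-3 + I))
N = -184 (N = -140 - 44 = -184)
N*((D(1, 3) + U(0))**2 + (-7 - 1*27)) = -184*((4/3 + sqrt(-3 + 0))**2 + (-7 - 1*27)) = -184*((4*(1/3) + sqrt(-3))**2 + (-7 - 27)) = -184*((4/3 + I*sqrt(3))**2 - 34) = -184*(-34 + (4/3 + I*sqrt(3))**2) = 6256 - 184*(4/3 + I*sqrt(3))**2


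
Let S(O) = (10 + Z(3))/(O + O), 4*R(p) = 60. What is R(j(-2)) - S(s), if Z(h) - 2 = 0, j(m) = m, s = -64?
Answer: 483/32 ≈ 15.094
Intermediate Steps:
R(p) = 15 (R(p) = (¼)*60 = 15)
Z(h) = 2 (Z(h) = 2 + 0 = 2)
S(O) = 6/O (S(O) = (10 + 2)/(O + O) = 12/((2*O)) = 12*(1/(2*O)) = 6/O)
R(j(-2)) - S(s) = 15 - 6/(-64) = 15 - 6*(-1)/64 = 15 - 1*(-3/32) = 15 + 3/32 = 483/32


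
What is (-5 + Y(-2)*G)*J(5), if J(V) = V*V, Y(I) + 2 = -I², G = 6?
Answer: -1025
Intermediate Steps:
Y(I) = -2 - I²
J(V) = V²
(-5 + Y(-2)*G)*J(5) = (-5 + (-2 - 1*(-2)²)*6)*5² = (-5 + (-2 - 1*4)*6)*25 = (-5 + (-2 - 4)*6)*25 = (-5 - 6*6)*25 = (-5 - 36)*25 = -41*25 = -1025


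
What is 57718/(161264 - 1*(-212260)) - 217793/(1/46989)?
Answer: -1911299014454215/186762 ≈ -1.0234e+10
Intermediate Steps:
57718/(161264 - 1*(-212260)) - 217793/(1/46989) = 57718/(161264 + 212260) - 217793/1/46989 = 57718/373524 - 217793*46989 = 57718*(1/373524) - 10233875277 = 28859/186762 - 10233875277 = -1911299014454215/186762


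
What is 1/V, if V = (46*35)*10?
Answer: 1/16100 ≈ 6.2112e-5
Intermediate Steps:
V = 16100 (V = 1610*10 = 16100)
1/V = 1/16100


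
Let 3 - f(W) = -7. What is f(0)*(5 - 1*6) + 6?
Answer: -4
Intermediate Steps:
f(W) = 10 (f(W) = 3 - 1*(-7) = 3 + 7 = 10)
f(0)*(5 - 1*6) + 6 = 10*(5 - 1*6) + 6 = 10*(5 - 6) + 6 = 10*(-1) + 6 = -10 + 6 = -4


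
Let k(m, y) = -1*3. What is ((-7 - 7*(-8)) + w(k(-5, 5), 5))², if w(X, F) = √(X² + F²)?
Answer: (49 + √34)² ≈ 3006.4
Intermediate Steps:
k(m, y) = -3
w(X, F) = √(F² + X²)
((-7 - 7*(-8)) + w(k(-5, 5), 5))² = ((-7 - 7*(-8)) + √(5² + (-3)²))² = ((-7 + 56) + √(25 + 9))² = (49 + √34)²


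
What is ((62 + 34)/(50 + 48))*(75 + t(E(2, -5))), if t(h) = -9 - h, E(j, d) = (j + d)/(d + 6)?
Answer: 3312/49 ≈ 67.592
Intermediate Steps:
E(j, d) = (d + j)/(6 + d)
((62 + 34)/(50 + 48))*(75 + t(E(2, -5))) = ((62 + 34)/(50 + 48))*(75 + (-9 - (-5 + 2)/(6 - 5))) = (96/98)*(75 + (-9 - (-3)/1)) = (96*(1/98))*(75 + (-9 - (-3))) = 48*(75 + (-9 - 1*(-3)))/49 = 48*(75 + (-9 + 3))/49 = 48*(75 - 6)/49 = (48/49)*69 = 3312/49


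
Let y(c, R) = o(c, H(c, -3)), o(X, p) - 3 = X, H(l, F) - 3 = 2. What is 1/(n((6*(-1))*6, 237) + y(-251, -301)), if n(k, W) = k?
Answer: -1/284 ≈ -0.0035211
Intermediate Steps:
H(l, F) = 5 (H(l, F) = 3 + 2 = 5)
o(X, p) = 3 + X
y(c, R) = 3 + c
1/(n((6*(-1))*6, 237) + y(-251, -301)) = 1/((6*(-1))*6 + (3 - 251)) = 1/(-6*6 - 248) = 1/(-36 - 248) = 1/(-284) = -1/284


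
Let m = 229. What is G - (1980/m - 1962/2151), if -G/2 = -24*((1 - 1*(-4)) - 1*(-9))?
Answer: 36355934/54731 ≈ 664.27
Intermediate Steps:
G = 672 (G = -(-48)*((1 - 1*(-4)) - 1*(-9)) = -(-48)*((1 + 4) + 9) = -(-48)*(5 + 9) = -(-48)*14 = -2*(-336) = 672)
G - (1980/m - 1962/2151) = 672 - (1980/229 - 1962/2151) = 672 - (1980*(1/229) - 1962*1/2151) = 672 - (1980/229 - 218/239) = 672 - 1*423298/54731 = 672 - 423298/54731 = 36355934/54731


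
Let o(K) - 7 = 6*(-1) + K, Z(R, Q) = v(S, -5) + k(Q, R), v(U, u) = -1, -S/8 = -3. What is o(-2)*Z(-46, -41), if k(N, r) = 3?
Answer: -2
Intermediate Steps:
S = 24 (S = -8*(-3) = 24)
Z(R, Q) = 2 (Z(R, Q) = -1 + 3 = 2)
o(K) = 1 + K (o(K) = 7 + (6*(-1) + K) = 7 + (-6 + K) = 1 + K)
o(-2)*Z(-46, -41) = (1 - 2)*2 = -1*2 = -2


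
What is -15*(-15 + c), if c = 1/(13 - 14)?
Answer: 240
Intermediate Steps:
c = -1 (c = 1/(-1) = -1)
-15*(-15 + c) = -15*(-15 - 1) = -15*(-16) = 240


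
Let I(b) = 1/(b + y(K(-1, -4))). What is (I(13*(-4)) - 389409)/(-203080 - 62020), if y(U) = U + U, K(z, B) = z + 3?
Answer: 18691633/12724800 ≈ 1.4689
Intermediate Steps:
K(z, B) = 3 + z
y(U) = 2*U
I(b) = 1/(4 + b) (I(b) = 1/(b + 2*(3 - 1)) = 1/(b + 2*2) = 1/(b + 4) = 1/(4 + b))
(I(13*(-4)) - 389409)/(-203080 - 62020) = (1/(4 + 13*(-4)) - 389409)/(-203080 - 62020) = (1/(4 - 52) - 389409)/(-265100) = (1/(-48) - 389409)*(-1/265100) = (-1/48 - 389409)*(-1/265100) = -18691633/48*(-1/265100) = 18691633/12724800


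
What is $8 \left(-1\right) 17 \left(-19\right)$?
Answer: $2584$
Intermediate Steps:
$8 \left(-1\right) 17 \left(-19\right) = \left(-8\right) 17 \left(-19\right) = \left(-136\right) \left(-19\right) = 2584$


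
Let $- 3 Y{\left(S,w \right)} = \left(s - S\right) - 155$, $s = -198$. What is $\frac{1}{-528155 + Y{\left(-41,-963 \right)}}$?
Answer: $- \frac{1}{528051} \approx -1.8938 \cdot 10^{-6}$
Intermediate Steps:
$Y{\left(S,w \right)} = \frac{353}{3} + \frac{S}{3}$ ($Y{\left(S,w \right)} = - \frac{\left(-198 - S\right) - 155}{3} = - \frac{-353 - S}{3} = \frac{353}{3} + \frac{S}{3}$)
$\frac{1}{-528155 + Y{\left(-41,-963 \right)}} = \frac{1}{-528155 + \left(\frac{353}{3} + \frac{1}{3} \left(-41\right)\right)} = \frac{1}{-528155 + \left(\frac{353}{3} - \frac{41}{3}\right)} = \frac{1}{-528155 + 104} = \frac{1}{-528051} = - \frac{1}{528051}$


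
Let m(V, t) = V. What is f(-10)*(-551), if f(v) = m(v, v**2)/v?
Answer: -551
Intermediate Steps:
f(v) = 1 (f(v) = v/v = 1)
f(-10)*(-551) = 1*(-551) = -551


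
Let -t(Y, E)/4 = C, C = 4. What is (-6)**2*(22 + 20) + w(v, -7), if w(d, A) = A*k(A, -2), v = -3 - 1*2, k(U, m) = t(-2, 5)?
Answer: 1624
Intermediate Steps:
t(Y, E) = -16 (t(Y, E) = -4*4 = -16)
k(U, m) = -16
v = -5 (v = -3 - 2 = -5)
w(d, A) = -16*A (w(d, A) = A*(-16) = -16*A)
(-6)**2*(22 + 20) + w(v, -7) = (-6)**2*(22 + 20) - 16*(-7) = 36*42 + 112 = 1512 + 112 = 1624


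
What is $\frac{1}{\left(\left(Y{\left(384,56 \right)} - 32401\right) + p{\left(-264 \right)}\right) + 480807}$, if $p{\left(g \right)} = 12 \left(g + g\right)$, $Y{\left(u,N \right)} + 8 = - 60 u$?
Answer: $\frac{1}{419022} \approx 2.3865 \cdot 10^{-6}$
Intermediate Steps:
$Y{\left(u,N \right)} = -8 - 60 u$
$p{\left(g \right)} = 24 g$ ($p{\left(g \right)} = 12 \cdot 2 g = 24 g$)
$\frac{1}{\left(\left(Y{\left(384,56 \right)} - 32401\right) + p{\left(-264 \right)}\right) + 480807} = \frac{1}{\left(\left(\left(-8 - 23040\right) - 32401\right) + 24 \left(-264\right)\right) + 480807} = \frac{1}{\left(\left(\left(-8 - 23040\right) - 32401\right) - 6336\right) + 480807} = \frac{1}{\left(\left(-23048 - 32401\right) - 6336\right) + 480807} = \frac{1}{\left(-55449 - 6336\right) + 480807} = \frac{1}{-61785 + 480807} = \frac{1}{419022}$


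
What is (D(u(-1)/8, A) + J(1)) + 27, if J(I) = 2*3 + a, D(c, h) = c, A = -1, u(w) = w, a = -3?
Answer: 239/8 ≈ 29.875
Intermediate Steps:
J(I) = 3 (J(I) = 2*3 - 3 = 6 - 3 = 3)
(D(u(-1)/8, A) + J(1)) + 27 = (-1/8 + 3) + 27 = (-1*⅛ + 3) + 27 = (-⅛ + 3) + 27 = 23/8 + 27 = 239/8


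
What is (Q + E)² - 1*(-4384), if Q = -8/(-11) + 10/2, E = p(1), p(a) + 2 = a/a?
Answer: 533168/121 ≈ 4406.3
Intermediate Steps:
p(a) = -1 (p(a) = -2 + a/a = -2 + 1 = -1)
E = -1
Q = 63/11 (Q = -8*(-1/11) + 10*(½) = 8/11 + 5 = 63/11 ≈ 5.7273)
(Q + E)² - 1*(-4384) = (63/11 - 1)² - 1*(-4384) = (52/11)² + 4384 = 2704/121 + 4384 = 533168/121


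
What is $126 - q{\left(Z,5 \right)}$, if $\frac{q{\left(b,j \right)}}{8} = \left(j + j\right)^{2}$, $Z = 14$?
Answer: $-674$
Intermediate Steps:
$q{\left(b,j \right)} = 32 j^{2}$ ($q{\left(b,j \right)} = 8 \left(j + j\right)^{2} = 8 \left(2 j\right)^{2} = 8 \cdot 4 j^{2} = 32 j^{2}$)
$126 - q{\left(Z,5 \right)} = 126 - 32 \cdot 5^{2} = 126 - 32 \cdot 25 = 126 - 800 = -674$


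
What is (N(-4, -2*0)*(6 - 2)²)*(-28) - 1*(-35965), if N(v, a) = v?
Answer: 37757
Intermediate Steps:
(N(-4, -2*0)*(6 - 2)²)*(-28) - 1*(-35965) = -4*(6 - 2)²*(-28) - 1*(-35965) = -4*4²*(-28) + 35965 = -4*16*(-28) + 35965 = -64*(-28) + 35965 = 1792 + 35965 = 37757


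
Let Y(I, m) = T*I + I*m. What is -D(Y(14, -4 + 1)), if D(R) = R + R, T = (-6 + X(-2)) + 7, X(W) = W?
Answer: 112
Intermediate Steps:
T = -1 (T = (-6 - 2) + 7 = -8 + 7 = -1)
Y(I, m) = -I + I*m
D(R) = 2*R
-D(Y(14, -4 + 1)) = -2*14*(-1 + (-4 + 1)) = -2*14*(-1 - 3) = -2*14*(-4) = -2*(-56) = -1*(-112) = 112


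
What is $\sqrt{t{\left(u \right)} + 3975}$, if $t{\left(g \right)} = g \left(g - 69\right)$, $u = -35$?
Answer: $\sqrt{7615} \approx 87.264$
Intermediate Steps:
$t{\left(g \right)} = g \left(-69 + g\right)$
$\sqrt{t{\left(u \right)} + 3975} = \sqrt{- 35 \left(-69 - 35\right) + 3975} = \sqrt{\left(-35\right) \left(-104\right) + 3975} = \sqrt{3640 + 3975} = \sqrt{7615}$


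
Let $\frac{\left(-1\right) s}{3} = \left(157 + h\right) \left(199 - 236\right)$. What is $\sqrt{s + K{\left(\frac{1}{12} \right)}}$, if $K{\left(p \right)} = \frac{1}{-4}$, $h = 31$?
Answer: $\frac{\sqrt{83471}}{2} \approx 144.46$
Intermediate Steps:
$K{\left(p \right)} = - \frac{1}{4}$
$s = 20868$ ($s = - 3 \left(157 + 31\right) \left(199 - 236\right) = - 3 \cdot 188 \left(-37\right) = \left(-3\right) \left(-6956\right) = 20868$)
$\sqrt{s + K{\left(\frac{1}{12} \right)}} = \sqrt{20868 - \frac{1}{4}} = \sqrt{\frac{83471}{4}} = \frac{\sqrt{83471}}{2}$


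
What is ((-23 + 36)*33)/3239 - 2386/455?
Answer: -7533059/1473745 ≈ -5.1115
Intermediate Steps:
((-23 + 36)*33)/3239 - 2386/455 = (13*33)*(1/3239) - 2386*1/455 = 429*(1/3239) - 2386/455 = 429/3239 - 2386/455 = -7533059/1473745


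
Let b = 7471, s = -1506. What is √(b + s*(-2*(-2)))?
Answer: √1447 ≈ 38.039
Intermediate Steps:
√(b + s*(-2*(-2))) = √(7471 - (-3012)*(-2)) = √(7471 - 1506*4) = √(7471 - 6024) = √1447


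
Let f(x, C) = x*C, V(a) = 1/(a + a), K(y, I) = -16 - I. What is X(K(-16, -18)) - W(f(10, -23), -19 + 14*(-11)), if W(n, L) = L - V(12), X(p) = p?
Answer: 4201/24 ≈ 175.04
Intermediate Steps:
V(a) = 1/(2*a)
f(x, C) = C*x
W(n, L) = -1/24 + L (W(n, L) = L - 1/(2*12) = L - 1*1/24 = L - 1/24 = -1/24 + L)
X(K(-16, -18)) - W(f(10, -23), -19 + 14*(-11)) = (-16 - 1*(-18)) - (-1/24 + (-19 + 14*(-11))) = (-16 + 18) - (-1/24 + (-19 - 154)) = 2 - (-1/24 - 173) = 2 - 1*(-4153/24) = 2 + 4153/24 = 4201/24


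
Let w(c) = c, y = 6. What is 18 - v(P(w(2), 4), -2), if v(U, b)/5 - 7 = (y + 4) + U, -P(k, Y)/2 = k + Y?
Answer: -7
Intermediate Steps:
P(k, Y) = -2*Y - 2*k (P(k, Y) = -2*(k + Y) = -2*(Y + k) = -2*Y - 2*k)
v(U, b) = 85 + 5*U (v(U, b) = 35 + 5*((6 + 4) + U) = 35 + 5*(10 + U) = 35 + (50 + 5*U) = 85 + 5*U)
18 - v(P(w(2), 4), -2) = 18 - (85 + 5*(-2*4 - 2*2)) = 18 - (85 + 5*(-8 - 4)) = 18 - (85 + 5*(-12)) = 18 - (85 - 60) = 18 - 1*25 = 18 - 25 = -7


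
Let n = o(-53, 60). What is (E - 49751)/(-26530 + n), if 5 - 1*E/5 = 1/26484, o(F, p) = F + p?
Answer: 1316943389/702435132 ≈ 1.8748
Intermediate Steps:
n = 7 (n = -53 + 60 = 7)
E = 662095/26484 (E = 25 - 5/26484 = 662095/26484 ≈ 25.000)
(E - 49751)/(-26530 + n) = (662095/26484 - 49751)/(-26530 + 7) = -1316943389/26484/(-26523) = -1316943389/26484*(-1/26523) = 1316943389/702435132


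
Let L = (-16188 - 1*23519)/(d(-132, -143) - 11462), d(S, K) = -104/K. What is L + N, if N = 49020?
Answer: 6180584257/126074 ≈ 49023.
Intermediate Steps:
L = 436777/126074 (L = (-16188 - 1*23519)/(-104/(-143) - 11462) = (-16188 - 23519)/(-104*(-1/143) - 11462) = -39707/(8/11 - 11462) = -39707/(-126074/11) = -39707*(-11/126074) = 436777/126074 ≈ 3.4645)
L + N = 436777/126074 + 49020 = 6180584257/126074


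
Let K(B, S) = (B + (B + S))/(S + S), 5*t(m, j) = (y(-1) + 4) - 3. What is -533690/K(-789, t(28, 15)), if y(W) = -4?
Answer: -1067380/2631 ≈ -405.69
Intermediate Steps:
t(m, j) = -⅗ (t(m, j) = ((-4 + 4) - 3)/5 = (0 - 3)/5 = (⅕)*(-3) = -⅗)
K(B, S) = (S + 2*B)/(2*S) (K(B, S) = (S + 2*B)/((2*S)) = (S + 2*B)*(1/(2*S)) = (S + 2*B)/(2*S))
-533690/K(-789, t(28, 15)) = -533690*(-3/(5*(-789 + (½)*(-⅗)))) = -533690*(-3/(5*(-789 - 3/10))) = -533690/((-5/3*(-7893/10))) = -533690/2631/2 = -533690*2/2631 = -1067380/2631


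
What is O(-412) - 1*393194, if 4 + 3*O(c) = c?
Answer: -1179998/3 ≈ -3.9333e+5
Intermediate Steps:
O(c) = -4/3 + c/3
O(-412) - 1*393194 = (-4/3 + (⅓)*(-412)) - 1*393194 = (-4/3 - 412/3) - 393194 = -416/3 - 393194 = -1179998/3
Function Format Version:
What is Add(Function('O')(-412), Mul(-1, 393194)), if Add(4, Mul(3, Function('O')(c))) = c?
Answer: Rational(-1179998, 3) ≈ -3.9333e+5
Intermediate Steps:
Function('O')(c) = Add(Rational(-4, 3), Mul(Rational(1, 3), c))
Add(Function('O')(-412), Mul(-1, 393194)) = Add(Add(Rational(-4, 3), Mul(Rational(1, 3), -412)), Mul(-1, 393194)) = Add(Add(Rational(-4, 3), Rational(-412, 3)), -393194) = Add(Rational(-416, 3), -393194) = Rational(-1179998, 3)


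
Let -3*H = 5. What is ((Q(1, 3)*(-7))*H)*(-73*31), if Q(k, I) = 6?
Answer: -158410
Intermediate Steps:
H = -5/3 (H = -⅓*5 = -5/3 ≈ -1.6667)
((Q(1, 3)*(-7))*H)*(-73*31) = ((6*(-7))*(-5/3))*(-73*31) = -42*(-5/3)*(-2263) = 70*(-2263) = -158410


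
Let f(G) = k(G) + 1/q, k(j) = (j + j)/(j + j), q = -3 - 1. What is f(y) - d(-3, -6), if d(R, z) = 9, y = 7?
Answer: -33/4 ≈ -8.2500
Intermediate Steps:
q = -4
k(j) = 1 (k(j) = (2*j)/((2*j)) = (2*j)*(1/(2*j)) = 1)
f(G) = ¾ (f(G) = 1 + 1/(-4) = 1 - ¼ = ¾)
f(y) - d(-3, -6) = ¾ - 1*9 = ¾ - 9 = -33/4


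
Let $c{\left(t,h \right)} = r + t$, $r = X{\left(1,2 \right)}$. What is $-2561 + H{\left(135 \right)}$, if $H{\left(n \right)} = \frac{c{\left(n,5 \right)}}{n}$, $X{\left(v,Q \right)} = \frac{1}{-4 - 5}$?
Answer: $- \frac{3110401}{1215} \approx -2560.0$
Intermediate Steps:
$X{\left(v,Q \right)} = - \frac{1}{9}$ ($X{\left(v,Q \right)} = \frac{1}{-9} = - \frac{1}{9}$)
$r = - \frac{1}{9} \approx -0.11111$
$c{\left(t,h \right)} = - \frac{1}{9} + t$
$H{\left(n \right)} = \frac{- \frac{1}{9} + n}{n}$
$-2561 + H{\left(135 \right)} = -2561 + \frac{- \frac{1}{9} + 135}{135} = -2561 + \frac{1}{135} \cdot \frac{1214}{9} = -2561 + \frac{1214}{1215} = - \frac{3110401}{1215}$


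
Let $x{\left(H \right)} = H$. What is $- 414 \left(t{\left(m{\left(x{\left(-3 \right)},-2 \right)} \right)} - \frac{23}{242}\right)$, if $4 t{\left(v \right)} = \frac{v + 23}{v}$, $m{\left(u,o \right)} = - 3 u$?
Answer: $- \frac{39767}{121} \approx -328.65$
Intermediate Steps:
$t{\left(v \right)} = \frac{23 + v}{4 v}$ ($t{\left(v \right)} = \frac{\left(v + 23\right) \frac{1}{v}}{4} = \frac{\left(23 + v\right) \frac{1}{v}}{4} = \frac{\frac{1}{v} \left(23 + v\right)}{4} = \frac{23 + v}{4 v}$)
$- 414 \left(t{\left(m{\left(x{\left(-3 \right)},-2 \right)} \right)} - \frac{23}{242}\right) = - 414 \left(\frac{23 - -9}{4 \left(\left(-3\right) \left(-3\right)\right)} - \frac{23}{242}\right) = - 414 \left(\frac{23 + 9}{4 \cdot 9} - \frac{23}{242}\right) = - 414 \left(\frac{1}{4} \cdot \frac{1}{9} \cdot 32 - \frac{23}{242}\right) = - 414 \left(\frac{8}{9} - \frac{23}{242}\right) = \left(-414\right) \frac{1729}{2178} = - \frac{39767}{121}$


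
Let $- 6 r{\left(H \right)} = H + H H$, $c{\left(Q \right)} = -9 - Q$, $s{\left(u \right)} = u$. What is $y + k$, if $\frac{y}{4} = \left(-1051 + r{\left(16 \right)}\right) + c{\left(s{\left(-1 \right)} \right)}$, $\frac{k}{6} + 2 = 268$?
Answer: $- \frac{8464}{3} \approx -2821.3$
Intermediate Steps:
$k = 1596$ ($k = -12 + 6 \cdot 268 = -12 + 1608 = 1596$)
$r{\left(H \right)} = - \frac{H}{6} - \frac{H^{2}}{6}$ ($r{\left(H \right)} = - \frac{H + H H}{6} = - \frac{H + H^{2}}{6} = - \frac{H}{6} - \frac{H^{2}}{6}$)
$y = - \frac{13252}{3}$ ($y = 4 \left(\left(-1051 - \frac{8 \left(1 + 16\right)}{3}\right) - 8\right) = 4 \left(\left(-1051 - \frac{8}{3} \cdot 17\right) + \left(-9 + 1\right)\right) = 4 \left(\left(-1051 - \frac{136}{3}\right) - 8\right) = 4 \left(- \frac{3289}{3} - 8\right) = 4 \left(- \frac{3313}{3}\right) = - \frac{13252}{3} \approx -4417.3$)
$y + k = - \frac{13252}{3} + 1596 = - \frac{8464}{3}$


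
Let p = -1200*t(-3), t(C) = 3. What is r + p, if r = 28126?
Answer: 24526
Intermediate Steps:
p = -3600 (p = -1200*3 = -3600)
r + p = 28126 - 3600 = 24526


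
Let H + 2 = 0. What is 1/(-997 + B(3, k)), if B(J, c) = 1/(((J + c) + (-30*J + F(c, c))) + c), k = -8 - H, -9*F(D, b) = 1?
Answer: -892/889333 ≈ -0.0010030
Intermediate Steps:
H = -2 (H = -2 + 0 = -2)
F(D, b) = -⅑ (F(D, b) = -⅑*1 = -⅑)
k = -6 (k = -8 - 1*(-2) = -8 + 2 = -6)
B(J, c) = 1/(-⅑ - 29*J + 2*c) (B(J, c) = 1/(((J + c) + (-30*J - ⅑)) + c) = 1/(((J + c) + (-⅑ - 30*J)) + c) = 1/((-⅑ + c - 29*J) + c) = 1/(-⅑ - 29*J + 2*c))
1/(-997 + B(3, k)) = 1/(-997 + 9/(-1 - 261*3 + 18*(-6))) = 1/(-997 + 9/(-1 - 783 - 108)) = 1/(-997 + 9/(-892)) = 1/(-997 + 9*(-1/892)) = 1/(-997 - 9/892) = 1/(-889333/892) = -892/889333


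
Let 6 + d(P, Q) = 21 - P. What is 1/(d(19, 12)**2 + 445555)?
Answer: 1/445571 ≈ 2.2443e-6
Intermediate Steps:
d(P, Q) = 15 - P (d(P, Q) = -6 + (21 - P) = 15 - P)
1/(d(19, 12)**2 + 445555) = 1/((15 - 1*19)**2 + 445555) = 1/((15 - 19)**2 + 445555) = 1/((-4)**2 + 445555) = 1/(16 + 445555) = 1/445571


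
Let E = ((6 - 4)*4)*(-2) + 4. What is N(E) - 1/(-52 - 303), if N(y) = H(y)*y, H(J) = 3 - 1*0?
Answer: -12779/355 ≈ -35.997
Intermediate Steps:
H(J) = 3 (H(J) = 3 + 0 = 3)
E = -12 (E = (2*4)*(-2) + 4 = 8*(-2) + 4 = -16 + 4 = -12)
N(y) = 3*y
N(E) - 1/(-52 - 303) = 3*(-12) - 1/(-52 - 303) = -36 - 1/(-355) = -36 - 1*(-1/355) = -36 + 1/355 = -12779/355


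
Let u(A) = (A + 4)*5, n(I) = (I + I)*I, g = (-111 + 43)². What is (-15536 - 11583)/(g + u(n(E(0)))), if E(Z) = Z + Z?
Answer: -27119/4644 ≈ -5.8396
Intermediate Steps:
E(Z) = 2*Z
g = 4624 (g = (-68)² = 4624)
n(I) = 2*I² (n(I) = (2*I)*I = 2*I²)
u(A) = 20 + 5*A (u(A) = (4 + A)*5 = 20 + 5*A)
(-15536 - 11583)/(g + u(n(E(0)))) = (-15536 - 11583)/(4624 + (20 + 5*(2*(2*0)²))) = -27119/(4624 + (20 + 5*(2*0²))) = -27119/(4624 + (20 + 5*(2*0))) = -27119/(4624 + (20 + 5*0)) = -27119/(4624 + (20 + 0)) = -27119/(4624 + 20) = -27119/4644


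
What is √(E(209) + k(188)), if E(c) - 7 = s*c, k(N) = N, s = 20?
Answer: 25*√7 ≈ 66.144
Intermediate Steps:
E(c) = 7 + 20*c
√(E(209) + k(188)) = √((7 + 20*209) + 188) = √((7 + 4180) + 188) = √(4187 + 188) = √4375 = 25*√7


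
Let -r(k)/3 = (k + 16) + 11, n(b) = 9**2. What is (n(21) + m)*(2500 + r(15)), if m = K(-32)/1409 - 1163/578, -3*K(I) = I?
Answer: 229093588847/1221603 ≈ 1.8754e+5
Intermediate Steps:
K(I) = -I/3
n(b) = 81
r(k) = -81 - 3*k (r(k) = -3*((k + 16) + 11) = -3*((16 + k) + 11) = -3*(27 + k) = -81 - 3*k)
m = -4897505/2443206 (m = -1/3*(-32)/1409 - 1163/578 = (32/3)*(1/1409) - 1163*1/578 = 32/4227 - 1163/578 = -4897505/2443206 ≈ -2.0045)
(n(21) + m)*(2500 + r(15)) = (81 - 4897505/2443206)*(2500 + (-81 - 3*15)) = 193002181*(2500 + (-81 - 45))/2443206 = 193002181*(2500 - 126)/2443206 = (193002181/2443206)*2374 = 229093588847/1221603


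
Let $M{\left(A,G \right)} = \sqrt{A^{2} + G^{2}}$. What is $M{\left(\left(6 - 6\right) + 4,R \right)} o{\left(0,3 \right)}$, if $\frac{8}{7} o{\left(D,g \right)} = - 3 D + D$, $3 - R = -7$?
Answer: $0$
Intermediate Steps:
$R = 10$ ($R = 3 - -7 = 3 + 7 = 10$)
$o{\left(D,g \right)} = - \frac{7 D}{4}$ ($o{\left(D,g \right)} = \frac{7 \left(- 3 D + D\right)}{8} = \frac{7 \left(- 2 D\right)}{8} = - \frac{7 D}{4}$)
$M{\left(\left(6 - 6\right) + 4,R \right)} o{\left(0,3 \right)} = \sqrt{\left(\left(6 - 6\right) + 4\right)^{2} + 10^{2}} \left(\left(- \frac{7}{4}\right) 0\right) = \sqrt{\left(0 + 4\right)^{2} + 100} \cdot 0 = \sqrt{4^{2} + 100} \cdot 0 = \sqrt{16 + 100} \cdot 0 = \sqrt{116} \cdot 0 = 2 \sqrt{29} \cdot 0 = 0$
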